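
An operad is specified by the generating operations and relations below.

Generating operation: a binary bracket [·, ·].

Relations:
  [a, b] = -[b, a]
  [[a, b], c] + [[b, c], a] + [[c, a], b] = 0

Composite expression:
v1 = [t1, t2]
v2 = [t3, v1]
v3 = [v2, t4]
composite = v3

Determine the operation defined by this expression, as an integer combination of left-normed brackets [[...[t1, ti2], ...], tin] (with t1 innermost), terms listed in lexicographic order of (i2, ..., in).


-[[[t1, t2], t3], t4]

A multilinear Lie element is pinned by t1-initial words (t1 innermost).
Composite bracket: [[t3, [t1, t2]], t4]
Expanding via [a, b] = ab - ba: 8 signed words (2^3 = 8).
Coefficients come from the t1-initial words:
  t1t2t3t4 appears with sign -1, giving the term -[[[t1, t2], t3], t4]


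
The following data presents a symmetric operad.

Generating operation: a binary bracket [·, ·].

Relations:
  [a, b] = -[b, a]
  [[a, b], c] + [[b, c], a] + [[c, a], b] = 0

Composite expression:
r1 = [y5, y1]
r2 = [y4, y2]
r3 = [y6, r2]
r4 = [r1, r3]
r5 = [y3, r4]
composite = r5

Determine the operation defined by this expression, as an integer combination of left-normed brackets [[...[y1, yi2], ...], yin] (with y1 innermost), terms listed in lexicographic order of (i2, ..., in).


[[[[[y1, y5], y2], y4], y6], y3] - [[[[[y1, y5], y4], y2], y6], y3] - [[[[[y1, y5], y6], y2], y4], y3] + [[[[[y1, y5], y6], y4], y2], y3]

Skip Jacobi rewriting: expand, keep y1-initial words, read off terms.
Composite bracket: [y3, [[y5, y1], [y6, [y4, y2]]]]
Full expansion: 32 signed words from ab - ba (2^5 = 32).
Only words starting with y1 matter:
  y1y5y2y4y6y3 appears with sign +1, giving the term +[[[[[y1, y5], y2], y4], y6], y3]
  y1y5y4y2y6y3 appears with sign -1, giving the term -[[[[[y1, y5], y4], y2], y6], y3]
  y1y5y6y2y4y3 appears with sign -1, giving the term -[[[[[y1, y5], y6], y2], y4], y3]
  y1y5y6y4y2y3 appears with sign +1, giving the term +[[[[[y1, y5], y6], y4], y2], y3]


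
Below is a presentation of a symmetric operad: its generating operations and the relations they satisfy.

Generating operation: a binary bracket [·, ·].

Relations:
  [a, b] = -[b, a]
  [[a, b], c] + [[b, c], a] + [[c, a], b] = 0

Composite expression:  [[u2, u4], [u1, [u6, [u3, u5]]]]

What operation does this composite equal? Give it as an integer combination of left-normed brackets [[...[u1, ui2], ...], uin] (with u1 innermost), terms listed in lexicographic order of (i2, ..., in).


[[[[[u1, u3], u5], u6], u2], u4] - [[[[[u1, u3], u5], u6], u4], u2] - [[[[[u1, u5], u3], u6], u2], u4] + [[[[[u1, u5], u3], u6], u4], u2] - [[[[[u1, u6], u3], u5], u2], u4] + [[[[[u1, u6], u3], u5], u4], u2] + [[[[[u1, u6], u5], u3], u2], u4] - [[[[[u1, u6], u5], u3], u4], u2]

Antisymmetry and Jacobi reduce to u1-anchored left-normed brackets.
Composite bracket: [[u2, u4], [u1, [u6, [u3, u5]]]]
Under [a, b] = ab - ba we get 32 signed associative words (2^5 = 32).
Collect the words opening with u1:
  u1u3u5u6u2u4 appears with sign +1, giving the term +[[[[[u1, u3], u5], u6], u2], u4]
  u1u3u5u6u4u2 appears with sign -1, giving the term -[[[[[u1, u3], u5], u6], u4], u2]
  u1u5u3u6u2u4 appears with sign -1, giving the term -[[[[[u1, u5], u3], u6], u2], u4]
  u1u5u3u6u4u2 appears with sign +1, giving the term +[[[[[u1, u5], u3], u6], u4], u2]
  u1u6u3u5u2u4 appears with sign -1, giving the term -[[[[[u1, u6], u3], u5], u2], u4]
  u1u6u3u5u4u2 appears with sign +1, giving the term +[[[[[u1, u6], u3], u5], u4], u2]
  u1u6u5u3u2u4 appears with sign +1, giving the term +[[[[[u1, u6], u5], u3], u2], u4]
  u1u6u5u3u4u2 appears with sign -1, giving the term -[[[[[u1, u6], u5], u3], u4], u2]


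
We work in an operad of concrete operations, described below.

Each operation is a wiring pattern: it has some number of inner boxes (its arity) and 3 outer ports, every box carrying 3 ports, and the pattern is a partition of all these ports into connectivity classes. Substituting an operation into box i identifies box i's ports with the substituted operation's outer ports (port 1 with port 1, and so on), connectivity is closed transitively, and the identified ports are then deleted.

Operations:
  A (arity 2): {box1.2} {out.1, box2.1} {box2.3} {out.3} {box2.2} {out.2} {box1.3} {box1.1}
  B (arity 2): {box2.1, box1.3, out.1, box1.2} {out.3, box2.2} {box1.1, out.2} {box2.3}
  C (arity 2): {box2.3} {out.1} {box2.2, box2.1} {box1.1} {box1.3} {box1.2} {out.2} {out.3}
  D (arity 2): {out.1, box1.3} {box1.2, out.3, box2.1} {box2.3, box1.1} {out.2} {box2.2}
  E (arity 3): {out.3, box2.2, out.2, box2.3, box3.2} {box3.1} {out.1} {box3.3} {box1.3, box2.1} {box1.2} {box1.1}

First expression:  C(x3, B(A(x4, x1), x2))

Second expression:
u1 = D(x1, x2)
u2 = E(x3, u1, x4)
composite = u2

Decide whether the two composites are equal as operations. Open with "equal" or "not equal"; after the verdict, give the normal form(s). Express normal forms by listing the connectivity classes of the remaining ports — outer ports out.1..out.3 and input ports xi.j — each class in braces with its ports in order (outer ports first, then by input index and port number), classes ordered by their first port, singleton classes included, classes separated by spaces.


not equal; first: {out.1} {out.2} {out.3} {x1.1, x2.1} {x1.2} {x1.3} {x2.2} {x2.3} {x3.1} {x3.2} {x3.3} {x4.1} {x4.2} {x4.3}; second: {out.1} {out.2, out.3, x1.2, x2.1, x4.2} {x1.1, x2.3} {x1.3, x3.3} {x2.2} {x3.1} {x3.2} {x4.1} {x4.3}


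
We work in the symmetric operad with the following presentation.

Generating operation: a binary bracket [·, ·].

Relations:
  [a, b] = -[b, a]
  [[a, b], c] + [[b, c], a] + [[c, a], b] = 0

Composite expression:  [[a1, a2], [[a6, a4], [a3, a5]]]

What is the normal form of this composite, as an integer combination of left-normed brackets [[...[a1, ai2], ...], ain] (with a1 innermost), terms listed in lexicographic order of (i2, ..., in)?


[[[[[a1, a2], a3], a5], a4], a6] - [[[[[a1, a2], a3], a5], a6], a4] - [[[[[a1, a2], a4], a6], a3], a5] + [[[[[a1, a2], a4], a6], a5], a3] - [[[[[a1, a2], a5], a3], a4], a6] + [[[[[a1, a2], a5], a3], a6], a4] + [[[[[a1, a2], a6], a4], a3], a5] - [[[[[a1, a2], a6], a4], a5], a3]


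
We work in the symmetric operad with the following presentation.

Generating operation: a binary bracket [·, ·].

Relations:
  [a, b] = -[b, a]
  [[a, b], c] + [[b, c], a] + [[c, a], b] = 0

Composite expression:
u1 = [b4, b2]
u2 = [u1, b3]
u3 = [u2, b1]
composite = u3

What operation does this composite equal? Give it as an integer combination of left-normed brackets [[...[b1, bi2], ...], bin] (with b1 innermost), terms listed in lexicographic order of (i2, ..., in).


Left-normed coefficients sit on the b1-initial expansion words.
Composite bracket: [[[b4, b2], b3], b1]
Applying ab - ba throughout gives 8 signed words (2^3 = 8).
Words beginning with b1 determine it all:
  b1b2b4b3 appears with sign +1, giving the term +[[[b1, b2], b4], b3]
  b1b3b2b4 appears with sign -1, giving the term -[[[b1, b3], b2], b4]
  b1b3b4b2 appears with sign +1, giving the term +[[[b1, b3], b4], b2]
  b1b4b2b3 appears with sign -1, giving the term -[[[b1, b4], b2], b3]

[[[b1, b2], b4], b3] - [[[b1, b3], b2], b4] + [[[b1, b3], b4], b2] - [[[b1, b4], b2], b3]


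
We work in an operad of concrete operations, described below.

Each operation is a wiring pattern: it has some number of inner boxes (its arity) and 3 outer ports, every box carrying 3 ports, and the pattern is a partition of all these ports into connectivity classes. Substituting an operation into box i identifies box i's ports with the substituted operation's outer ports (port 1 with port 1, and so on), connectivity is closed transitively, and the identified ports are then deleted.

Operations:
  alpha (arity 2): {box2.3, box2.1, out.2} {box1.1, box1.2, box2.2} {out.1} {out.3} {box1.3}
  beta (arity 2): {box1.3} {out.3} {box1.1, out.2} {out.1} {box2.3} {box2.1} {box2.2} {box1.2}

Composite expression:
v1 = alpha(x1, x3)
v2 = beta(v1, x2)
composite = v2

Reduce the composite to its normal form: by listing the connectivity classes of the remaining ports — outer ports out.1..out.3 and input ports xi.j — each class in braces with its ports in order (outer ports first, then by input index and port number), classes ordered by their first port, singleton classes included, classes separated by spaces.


{out.1} {out.2} {out.3} {x1.1, x1.2, x3.2} {x1.3} {x2.1} {x2.2} {x2.3} {x3.1, x3.3}

Two ports join when wires chain via beta-identified ports.
the subtree at alpha composes to {out.1} {out.2, x3.1, x3.3} {out.3} {x1.1, x1.2, x3.2} {x1.3} on (x1, x3); out.j = own outer ports
the subtree at beta composes to {out.1} {out.2} {out.3} {x1.1, x1.2, x3.2} {x1.3} {x2.1} {x2.2} {x2.3} {x3.1, x3.3} on (x1, x3, x2); out.j = own outer ports


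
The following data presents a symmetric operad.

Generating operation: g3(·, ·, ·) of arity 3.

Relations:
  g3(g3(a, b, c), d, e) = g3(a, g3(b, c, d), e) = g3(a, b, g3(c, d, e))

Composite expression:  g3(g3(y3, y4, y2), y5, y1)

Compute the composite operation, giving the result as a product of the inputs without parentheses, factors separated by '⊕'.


y3 ⊕ y4 ⊕ y2 ⊕ y5 ⊕ y1

All parenthesizations of g3 agree; list the y-inputs left to right.
g3(y3, y4, y2) collapses to y3 ⊕ y4 ⊕ y2
g3(g3(y3, y4, y2), y5, y1) collapses to y3 ⊕ y4 ⊕ y2 ⊕ y5 ⊕ y1


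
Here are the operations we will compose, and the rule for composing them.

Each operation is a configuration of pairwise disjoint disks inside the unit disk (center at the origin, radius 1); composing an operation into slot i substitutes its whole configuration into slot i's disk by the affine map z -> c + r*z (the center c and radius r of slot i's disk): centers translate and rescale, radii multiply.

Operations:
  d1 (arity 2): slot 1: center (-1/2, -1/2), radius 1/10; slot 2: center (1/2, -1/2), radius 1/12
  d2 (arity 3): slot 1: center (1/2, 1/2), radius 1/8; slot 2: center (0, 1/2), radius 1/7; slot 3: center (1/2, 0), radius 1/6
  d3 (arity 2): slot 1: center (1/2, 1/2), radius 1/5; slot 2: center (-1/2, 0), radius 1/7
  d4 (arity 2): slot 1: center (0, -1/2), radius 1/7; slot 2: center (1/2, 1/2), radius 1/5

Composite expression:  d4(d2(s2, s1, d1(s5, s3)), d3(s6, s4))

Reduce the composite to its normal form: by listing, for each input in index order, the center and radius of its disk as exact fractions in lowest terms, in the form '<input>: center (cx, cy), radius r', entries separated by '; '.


Each s-disk chains the slot maps above it in d4; radii multiply.
for s2, the 2-step affine chain lands on center (1/14, -3/7), radius 1/56
for s1, the 2-step affine chain lands on center (0, -3/7), radius 1/49
for s5, the 3-step affine chain lands on center (5/84, -43/84), radius 1/420
for s3, the 3-step affine chain lands on center (1/12, -43/84), radius 1/504
for s6, the 2-step affine chain lands on center (3/5, 3/5), radius 1/25
for s4, the 2-step affine chain lands on center (2/5, 1/2), radius 1/35

s1: center (0, -3/7), radius 1/49; s2: center (1/14, -3/7), radius 1/56; s3: center (1/12, -43/84), radius 1/504; s4: center (2/5, 1/2), radius 1/35; s5: center (5/84, -43/84), radius 1/420; s6: center (3/5, 3/5), radius 1/25


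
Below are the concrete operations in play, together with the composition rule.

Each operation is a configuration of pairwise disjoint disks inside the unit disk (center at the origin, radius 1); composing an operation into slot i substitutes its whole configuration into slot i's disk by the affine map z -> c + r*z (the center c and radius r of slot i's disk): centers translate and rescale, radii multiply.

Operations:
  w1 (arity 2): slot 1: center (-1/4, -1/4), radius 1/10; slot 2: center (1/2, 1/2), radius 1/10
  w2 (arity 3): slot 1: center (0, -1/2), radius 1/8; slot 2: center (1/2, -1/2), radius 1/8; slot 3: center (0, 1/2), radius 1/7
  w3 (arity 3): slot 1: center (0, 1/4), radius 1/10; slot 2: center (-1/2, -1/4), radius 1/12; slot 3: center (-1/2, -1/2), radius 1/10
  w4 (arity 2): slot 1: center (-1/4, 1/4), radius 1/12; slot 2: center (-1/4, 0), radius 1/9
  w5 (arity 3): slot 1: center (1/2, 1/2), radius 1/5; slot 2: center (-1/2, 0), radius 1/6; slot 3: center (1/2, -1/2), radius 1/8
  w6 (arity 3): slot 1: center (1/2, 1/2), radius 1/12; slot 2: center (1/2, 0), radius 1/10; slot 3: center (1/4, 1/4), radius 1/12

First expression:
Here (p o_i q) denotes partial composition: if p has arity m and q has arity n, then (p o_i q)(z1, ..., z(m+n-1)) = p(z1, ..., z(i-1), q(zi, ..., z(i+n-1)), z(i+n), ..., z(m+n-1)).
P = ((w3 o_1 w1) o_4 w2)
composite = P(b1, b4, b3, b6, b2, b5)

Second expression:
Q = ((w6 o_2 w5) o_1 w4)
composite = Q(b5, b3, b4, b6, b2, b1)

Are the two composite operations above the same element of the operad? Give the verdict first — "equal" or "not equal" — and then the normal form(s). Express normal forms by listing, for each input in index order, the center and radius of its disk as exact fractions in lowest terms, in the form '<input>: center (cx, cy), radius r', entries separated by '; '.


not equal: they reduce to b1: center (-1/40, 9/40), radius 1/100; b2: center (-9/20, -11/20), radius 1/80; b3: center (-1/2, -1/4), radius 1/12; b4: center (1/20, 3/10), radius 1/100; b5: center (-1/2, -9/20), radius 1/70; b6: center (-1/2, -11/20), radius 1/80 and b1: center (1/4, 1/4), radius 1/12; b2: center (11/20, -1/20), radius 1/80; b3: center (23/48, 1/2), radius 1/108; b4: center (11/20, 1/20), radius 1/50; b5: center (23/48, 25/48), radius 1/144; b6: center (9/20, 0), radius 1/60


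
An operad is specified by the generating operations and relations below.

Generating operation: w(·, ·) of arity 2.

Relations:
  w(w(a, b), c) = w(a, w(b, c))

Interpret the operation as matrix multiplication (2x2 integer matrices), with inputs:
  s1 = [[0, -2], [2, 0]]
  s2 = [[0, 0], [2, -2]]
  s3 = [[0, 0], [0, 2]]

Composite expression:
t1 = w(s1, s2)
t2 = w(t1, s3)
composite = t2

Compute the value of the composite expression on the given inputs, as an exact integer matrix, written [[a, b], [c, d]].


[[0, 8], [0, 0]]


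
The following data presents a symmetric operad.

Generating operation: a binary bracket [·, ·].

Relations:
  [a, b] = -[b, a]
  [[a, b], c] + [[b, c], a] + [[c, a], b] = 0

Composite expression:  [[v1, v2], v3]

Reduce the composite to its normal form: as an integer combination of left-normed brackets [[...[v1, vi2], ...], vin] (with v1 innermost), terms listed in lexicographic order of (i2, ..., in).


[[v1, v2], v3]

Antisymmetry and Jacobi reduce to v1-anchored left-normed brackets.
Composite bracket: [[v1, v2], v3]
Under [a, b] = ab - ba we get 4 signed associative words (2^2 = 4).
Only words starting with v1 matter:
  the word v1v2v3 carries sign +1 and contributes +[[v1, v2], v3]


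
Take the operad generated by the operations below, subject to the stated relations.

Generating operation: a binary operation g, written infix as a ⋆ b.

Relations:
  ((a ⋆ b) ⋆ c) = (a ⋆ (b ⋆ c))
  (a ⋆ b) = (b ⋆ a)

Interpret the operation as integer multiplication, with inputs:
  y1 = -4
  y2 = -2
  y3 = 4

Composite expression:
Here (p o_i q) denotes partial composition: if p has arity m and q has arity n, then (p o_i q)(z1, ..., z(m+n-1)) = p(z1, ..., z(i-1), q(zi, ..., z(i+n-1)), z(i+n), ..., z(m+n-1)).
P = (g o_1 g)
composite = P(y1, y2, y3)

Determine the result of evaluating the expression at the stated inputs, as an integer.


(y1 ⋆ y2) = 8
((y1 ⋆ y2) ⋆ y3) = 32

32


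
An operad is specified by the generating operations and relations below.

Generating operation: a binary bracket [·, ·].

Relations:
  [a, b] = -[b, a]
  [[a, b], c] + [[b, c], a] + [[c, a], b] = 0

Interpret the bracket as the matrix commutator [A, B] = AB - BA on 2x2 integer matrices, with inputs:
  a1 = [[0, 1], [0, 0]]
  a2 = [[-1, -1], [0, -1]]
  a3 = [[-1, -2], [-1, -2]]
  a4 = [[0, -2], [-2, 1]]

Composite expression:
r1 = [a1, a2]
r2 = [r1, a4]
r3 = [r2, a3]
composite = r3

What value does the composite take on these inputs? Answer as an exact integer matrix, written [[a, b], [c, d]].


[a1, a2] = [[0, 0], [0, 0]]
[[a1, a2], a4] = [[0, 0], [0, 0]]
[[[a1, a2], a4], a3] = [[0, 0], [0, 0]]

[[0, 0], [0, 0]]


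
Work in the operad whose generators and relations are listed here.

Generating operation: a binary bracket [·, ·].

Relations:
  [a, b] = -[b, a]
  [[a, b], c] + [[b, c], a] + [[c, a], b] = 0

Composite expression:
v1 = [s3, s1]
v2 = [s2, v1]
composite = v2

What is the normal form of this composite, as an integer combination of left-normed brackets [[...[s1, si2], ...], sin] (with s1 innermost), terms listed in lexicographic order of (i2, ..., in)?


[[s1, s3], s2]

Antisymmetry and Jacobi reduce to s1-anchored left-normed brackets.
Composite bracket: [s2, [s3, s1]]
The bracket unfolds into 4 signed words via [a, b] = ab - ba (2^2 = 4).
Only words starting with s1 matter:
  sign of s1s3s2 is +1, so it contributes +[[s1, s3], s2]


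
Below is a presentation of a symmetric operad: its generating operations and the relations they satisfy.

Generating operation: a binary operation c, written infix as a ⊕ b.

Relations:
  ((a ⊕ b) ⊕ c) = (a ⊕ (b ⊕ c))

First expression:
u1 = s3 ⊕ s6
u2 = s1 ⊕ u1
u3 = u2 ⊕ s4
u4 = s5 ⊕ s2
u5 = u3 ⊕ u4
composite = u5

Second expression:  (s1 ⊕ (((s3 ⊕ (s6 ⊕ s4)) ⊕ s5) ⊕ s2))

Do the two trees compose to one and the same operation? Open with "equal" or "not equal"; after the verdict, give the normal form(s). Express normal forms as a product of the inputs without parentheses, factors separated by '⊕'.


Normal form of the first expression: s1 ⊕ s3 ⊕ s6 ⊕ s4 ⊕ s5 ⊕ s2
Normal form of the second expression: s1 ⊕ s3 ⊕ s6 ⊕ s4 ⊕ s5 ⊕ s2
Same normal form: equal.

equal; the common form is s1 ⊕ s3 ⊕ s6 ⊕ s4 ⊕ s5 ⊕ s2


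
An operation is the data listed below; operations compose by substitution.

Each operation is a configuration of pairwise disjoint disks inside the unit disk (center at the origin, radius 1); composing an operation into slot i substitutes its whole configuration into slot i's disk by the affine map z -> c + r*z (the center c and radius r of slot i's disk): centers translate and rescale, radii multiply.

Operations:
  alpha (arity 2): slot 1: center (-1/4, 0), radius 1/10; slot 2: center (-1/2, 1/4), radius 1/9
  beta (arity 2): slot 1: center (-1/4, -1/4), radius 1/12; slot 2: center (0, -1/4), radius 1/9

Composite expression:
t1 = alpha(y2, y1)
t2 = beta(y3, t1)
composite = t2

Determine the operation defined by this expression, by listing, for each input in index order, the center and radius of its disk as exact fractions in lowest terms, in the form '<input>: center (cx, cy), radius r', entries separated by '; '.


Affine substitution under beta: radii multiply and y-centers shift.
input y3: composing its 1 substitution step yields center (-1/4, -1/4), radius 1/12
input y2: composing its 2 substitution steps yields center (-1/36, -1/4), radius 1/90
input y1: composing its 2 substitution steps yields center (-1/18, -2/9), radius 1/81

y1: center (-1/18, -2/9), radius 1/81; y2: center (-1/36, -1/4), radius 1/90; y3: center (-1/4, -1/4), radius 1/12


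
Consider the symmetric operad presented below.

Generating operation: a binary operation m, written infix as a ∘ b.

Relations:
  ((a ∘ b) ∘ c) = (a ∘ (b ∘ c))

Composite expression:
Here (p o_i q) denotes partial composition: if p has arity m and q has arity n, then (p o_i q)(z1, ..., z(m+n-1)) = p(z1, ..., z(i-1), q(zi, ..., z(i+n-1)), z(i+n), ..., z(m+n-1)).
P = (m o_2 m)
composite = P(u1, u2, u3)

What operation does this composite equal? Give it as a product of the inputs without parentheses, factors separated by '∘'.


u1 ∘ u2 ∘ u3

The m-tree's shape is irrelevant; the u-reading-order decides.
(u2 ∘ u3) unparenthesizes to u2 ∘ u3
(u1 ∘ (u2 ∘ u3)) unparenthesizes to u1 ∘ u2 ∘ u3


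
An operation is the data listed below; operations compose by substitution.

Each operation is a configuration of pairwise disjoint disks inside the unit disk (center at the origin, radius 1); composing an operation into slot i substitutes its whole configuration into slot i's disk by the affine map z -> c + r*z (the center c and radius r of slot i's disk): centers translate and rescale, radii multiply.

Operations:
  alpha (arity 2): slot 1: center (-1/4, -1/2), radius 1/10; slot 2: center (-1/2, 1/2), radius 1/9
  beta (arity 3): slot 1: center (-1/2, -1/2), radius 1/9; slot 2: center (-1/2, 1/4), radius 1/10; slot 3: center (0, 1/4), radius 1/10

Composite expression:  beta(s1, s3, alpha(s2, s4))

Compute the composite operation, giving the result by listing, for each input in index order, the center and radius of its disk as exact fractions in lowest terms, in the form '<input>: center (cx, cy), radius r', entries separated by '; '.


s1: center (-1/2, -1/2), radius 1/9; s2: center (-1/40, 1/5), radius 1/100; s3: center (-1/2, 1/4), radius 1/10; s4: center (-1/20, 3/10), radius 1/90

Each s-disk chains the slot maps above it in beta; radii multiply.
input s1: composing its 1 substitution step yields center (-1/2, -1/2), radius 1/9
input s3: composing its 1 substitution step yields center (-1/2, 1/4), radius 1/10
input s2: composing its 2 substitution steps yields center (-1/40, 1/5), radius 1/100
input s4: composing its 2 substitution steps yields center (-1/20, 3/10), radius 1/90


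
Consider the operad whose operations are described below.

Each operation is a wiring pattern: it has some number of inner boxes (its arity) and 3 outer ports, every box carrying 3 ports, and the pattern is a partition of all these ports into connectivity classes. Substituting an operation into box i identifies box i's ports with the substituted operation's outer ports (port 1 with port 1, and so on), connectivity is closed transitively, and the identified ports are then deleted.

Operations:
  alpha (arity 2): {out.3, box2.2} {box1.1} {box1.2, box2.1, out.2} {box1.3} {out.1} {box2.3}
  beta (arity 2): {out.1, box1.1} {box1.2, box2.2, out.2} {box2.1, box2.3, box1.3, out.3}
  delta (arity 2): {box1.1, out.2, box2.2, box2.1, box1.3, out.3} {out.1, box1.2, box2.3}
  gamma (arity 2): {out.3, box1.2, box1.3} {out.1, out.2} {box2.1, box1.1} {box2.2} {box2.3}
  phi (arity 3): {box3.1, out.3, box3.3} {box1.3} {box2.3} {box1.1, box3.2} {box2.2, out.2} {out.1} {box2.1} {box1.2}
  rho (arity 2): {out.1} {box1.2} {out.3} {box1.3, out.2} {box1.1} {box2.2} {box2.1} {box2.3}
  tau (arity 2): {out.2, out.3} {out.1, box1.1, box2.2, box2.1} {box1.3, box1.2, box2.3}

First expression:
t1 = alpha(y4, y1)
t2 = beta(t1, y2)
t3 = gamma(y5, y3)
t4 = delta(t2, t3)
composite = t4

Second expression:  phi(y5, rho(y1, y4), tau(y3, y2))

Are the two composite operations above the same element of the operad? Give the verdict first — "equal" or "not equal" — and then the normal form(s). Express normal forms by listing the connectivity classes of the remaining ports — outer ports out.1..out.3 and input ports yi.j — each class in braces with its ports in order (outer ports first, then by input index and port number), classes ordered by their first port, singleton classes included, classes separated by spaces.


The first expression, normalized: {out.1, y1.1, y2.2, y4.2, y5.2, y5.3} {out.2, out.3, y1.2, y2.1, y2.3} {y1.3} {y3.1, y5.1} {y3.2} {y3.3} {y4.1} {y4.3}
The second expression, normalized: {out.1} {out.2, y1.3} {out.3, y2.1, y2.2, y3.1, y5.1} {y1.1} {y1.2} {y2.3, y3.2, y3.3} {y4.1} {y4.2} {y4.3} {y5.2} {y5.3}
The forms do not match — not equal.

not equal; the first gives {out.1, y1.1, y2.2, y4.2, y5.2, y5.3} {out.2, out.3, y1.2, y2.1, y2.3} {y1.3} {y3.1, y5.1} {y3.2} {y3.3} {y4.1} {y4.3} and the second {out.1} {out.2, y1.3} {out.3, y2.1, y2.2, y3.1, y5.1} {y1.1} {y1.2} {y2.3, y3.2, y3.3} {y4.1} {y4.2} {y4.3} {y5.2} {y5.3}


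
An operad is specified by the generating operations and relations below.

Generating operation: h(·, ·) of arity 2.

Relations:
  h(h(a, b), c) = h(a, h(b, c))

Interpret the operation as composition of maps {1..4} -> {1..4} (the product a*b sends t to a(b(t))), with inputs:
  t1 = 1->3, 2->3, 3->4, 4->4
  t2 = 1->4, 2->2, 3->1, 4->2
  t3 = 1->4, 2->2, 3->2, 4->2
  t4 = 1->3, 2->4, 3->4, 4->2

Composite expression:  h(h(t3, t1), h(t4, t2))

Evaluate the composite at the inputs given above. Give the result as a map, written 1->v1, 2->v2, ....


1->2, 2->2, 3->2, 4->2

h(t3, t1) = 1->2, 2->2, 3->2, 4->2
h(t4, t2) = 1->2, 2->4, 3->3, 4->4
h(h(t3, t1), h(t4, t2)) = 1->2, 2->2, 3->2, 4->2


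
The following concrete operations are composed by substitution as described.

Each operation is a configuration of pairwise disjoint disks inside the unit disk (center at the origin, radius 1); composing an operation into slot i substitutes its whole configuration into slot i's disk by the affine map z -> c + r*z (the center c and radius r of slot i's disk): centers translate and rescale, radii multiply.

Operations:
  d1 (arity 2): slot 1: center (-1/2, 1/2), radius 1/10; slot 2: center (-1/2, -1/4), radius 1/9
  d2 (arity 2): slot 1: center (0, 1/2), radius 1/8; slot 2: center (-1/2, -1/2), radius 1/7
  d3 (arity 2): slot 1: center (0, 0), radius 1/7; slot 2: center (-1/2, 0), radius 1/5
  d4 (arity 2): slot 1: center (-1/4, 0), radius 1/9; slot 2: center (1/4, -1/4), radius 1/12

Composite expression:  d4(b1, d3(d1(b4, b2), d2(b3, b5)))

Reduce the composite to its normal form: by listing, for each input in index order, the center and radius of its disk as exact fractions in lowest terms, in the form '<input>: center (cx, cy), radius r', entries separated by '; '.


b1: center (-1/4, 0), radius 1/9; b2: center (41/168, -85/336), radius 1/756; b3: center (5/24, -29/120), radius 1/480; b4: center (41/168, -41/168), radius 1/840; b5: center (1/5, -31/120), radius 1/420

Follow each b-input down from d4: c' goes to c + r*c', radius to r*r'.
input b1: composing its 1 substitution step yields center (-1/4, 0), radius 1/9
input b4: composing its 3 substitution steps yields center (41/168, -41/168), radius 1/840
input b2: composing its 3 substitution steps yields center (41/168, -85/336), radius 1/756
input b3: composing its 3 substitution steps yields center (5/24, -29/120), radius 1/480
input b5: composing its 3 substitution steps yields center (1/5, -31/120), radius 1/420


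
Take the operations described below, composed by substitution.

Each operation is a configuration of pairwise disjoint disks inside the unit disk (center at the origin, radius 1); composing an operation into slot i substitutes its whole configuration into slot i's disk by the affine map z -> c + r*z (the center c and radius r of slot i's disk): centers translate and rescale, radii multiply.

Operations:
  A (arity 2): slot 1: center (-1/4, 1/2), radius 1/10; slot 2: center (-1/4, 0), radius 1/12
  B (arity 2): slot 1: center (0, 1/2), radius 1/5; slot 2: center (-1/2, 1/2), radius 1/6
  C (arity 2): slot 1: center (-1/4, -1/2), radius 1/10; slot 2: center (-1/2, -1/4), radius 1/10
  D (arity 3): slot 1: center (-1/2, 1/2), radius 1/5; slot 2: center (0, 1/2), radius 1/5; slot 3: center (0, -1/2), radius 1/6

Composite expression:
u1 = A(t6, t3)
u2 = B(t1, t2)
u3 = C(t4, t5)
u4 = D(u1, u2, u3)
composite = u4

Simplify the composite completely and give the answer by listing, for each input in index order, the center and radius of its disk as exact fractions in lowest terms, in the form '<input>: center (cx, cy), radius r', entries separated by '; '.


t1: center (0, 3/5), radius 1/25; t2: center (-1/10, 3/5), radius 1/30; t3: center (-11/20, 1/2), radius 1/60; t4: center (-1/24, -7/12), radius 1/60; t5: center (-1/12, -13/24), radius 1/60; t6: center (-11/20, 3/5), radius 1/50

Follow each t-input down from D: c' goes to c + r*c', radius to r*r'.
t6: after 2 affine steps, its disk has center (-11/20, 3/5), radius 1/50
t3: after 2 affine steps, its disk has center (-11/20, 1/2), radius 1/60
t1: after 2 affine steps, its disk has center (0, 3/5), radius 1/25
t2: after 2 affine steps, its disk has center (-1/10, 3/5), radius 1/30
t4: after 2 affine steps, its disk has center (-1/24, -7/12), radius 1/60
t5: after 2 affine steps, its disk has center (-1/12, -13/24), radius 1/60


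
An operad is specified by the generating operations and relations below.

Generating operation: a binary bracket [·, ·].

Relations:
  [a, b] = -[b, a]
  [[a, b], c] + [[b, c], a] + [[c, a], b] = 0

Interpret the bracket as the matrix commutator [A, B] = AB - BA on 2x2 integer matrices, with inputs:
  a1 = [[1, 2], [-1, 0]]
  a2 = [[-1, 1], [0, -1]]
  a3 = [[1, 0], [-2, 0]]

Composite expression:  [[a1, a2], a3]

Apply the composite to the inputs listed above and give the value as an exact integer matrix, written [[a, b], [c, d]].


[[-2, -1], [4, 2]]


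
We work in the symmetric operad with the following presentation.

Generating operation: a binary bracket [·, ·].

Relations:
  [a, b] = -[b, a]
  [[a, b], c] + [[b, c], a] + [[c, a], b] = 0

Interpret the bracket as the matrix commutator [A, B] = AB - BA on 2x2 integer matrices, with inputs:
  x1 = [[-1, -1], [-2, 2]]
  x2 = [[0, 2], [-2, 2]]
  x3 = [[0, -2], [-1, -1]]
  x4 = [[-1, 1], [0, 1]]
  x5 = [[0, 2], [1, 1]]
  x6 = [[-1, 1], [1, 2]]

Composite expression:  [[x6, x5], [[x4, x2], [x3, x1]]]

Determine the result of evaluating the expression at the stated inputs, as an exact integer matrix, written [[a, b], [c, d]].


[[-60, -460], [-160, 60]]

[x6, x5] = [[-1, -5], [2, 1]]
[x4, x2] = [[-2, -2], [-4, 2]]
[x3, x1] = [[3, -7], [5, -3]]
[[x4, x2], [x3, x1]] = [[-38, 40], [-4, 38]]
[[x6, x5], [[x4, x2], [x3, x1]]] = [[-60, -460], [-160, 60]]


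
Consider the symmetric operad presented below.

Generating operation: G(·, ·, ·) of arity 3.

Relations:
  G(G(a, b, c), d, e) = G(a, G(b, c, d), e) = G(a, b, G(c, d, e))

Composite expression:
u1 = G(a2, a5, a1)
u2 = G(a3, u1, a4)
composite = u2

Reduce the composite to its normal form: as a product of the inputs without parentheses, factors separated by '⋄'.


a3 ⋄ a2 ⋄ a5 ⋄ a1 ⋄ a4

Under associativity of G, the answer is the a's in reading order.
G(a2, a5, a1) collapses to a2 ⋄ a5 ⋄ a1
G(a3, G(a2, a5, a1), a4) collapses to a3 ⋄ a2 ⋄ a5 ⋄ a1 ⋄ a4


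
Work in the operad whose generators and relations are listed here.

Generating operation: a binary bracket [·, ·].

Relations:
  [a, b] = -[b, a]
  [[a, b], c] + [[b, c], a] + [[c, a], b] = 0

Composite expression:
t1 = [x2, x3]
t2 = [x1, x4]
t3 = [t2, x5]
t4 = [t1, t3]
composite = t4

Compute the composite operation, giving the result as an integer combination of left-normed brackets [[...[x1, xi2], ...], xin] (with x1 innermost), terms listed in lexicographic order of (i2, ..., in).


-[[[[x1, x4], x5], x2], x3] + [[[[x1, x4], x5], x3], x2]

Antisymmetry and Jacobi reduce to x1-anchored left-normed brackets.
Composite bracket: [[x2, x3], [[x1, x4], x5]]
Under [a, b] = ab - ba we get 16 signed associative words (2^4 = 16).
Keep just the words that open with x1:
  x1x4x5x2x3 appears with sign -1, giving the term -[[[[x1, x4], x5], x2], x3]
  x1x4x5x3x2 appears with sign +1, giving the term +[[[[x1, x4], x5], x3], x2]


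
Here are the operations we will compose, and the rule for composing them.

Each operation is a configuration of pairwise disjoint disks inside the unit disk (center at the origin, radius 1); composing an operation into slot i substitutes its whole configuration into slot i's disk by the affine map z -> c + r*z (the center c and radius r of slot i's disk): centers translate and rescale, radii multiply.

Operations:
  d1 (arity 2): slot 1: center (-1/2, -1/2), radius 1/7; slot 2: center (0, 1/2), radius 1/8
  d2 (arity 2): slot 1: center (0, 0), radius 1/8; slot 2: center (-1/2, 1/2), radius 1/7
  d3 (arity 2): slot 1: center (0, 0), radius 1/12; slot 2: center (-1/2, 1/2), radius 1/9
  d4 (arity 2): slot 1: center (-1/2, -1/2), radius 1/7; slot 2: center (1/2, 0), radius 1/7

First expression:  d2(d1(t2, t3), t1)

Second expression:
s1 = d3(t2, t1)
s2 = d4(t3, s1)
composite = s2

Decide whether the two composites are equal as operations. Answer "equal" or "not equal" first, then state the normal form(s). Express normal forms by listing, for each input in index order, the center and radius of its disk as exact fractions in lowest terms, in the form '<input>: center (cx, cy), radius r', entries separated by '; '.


In normal form, the first expression is t1: center (-1/2, 1/2), radius 1/7; t2: center (-1/16, -1/16), radius 1/56; t3: center (0, 1/16), radius 1/64
In normal form, the second expression is t1: center (3/7, 1/14), radius 1/63; t2: center (1/2, 0), radius 1/84; t3: center (-1/2, -1/2), radius 1/7
The forms do not match — not equal.

not equal — first t1: center (-1/2, 1/2), radius 1/7; t2: center (-1/16, -1/16), radius 1/56; t3: center (0, 1/16), radius 1/64, second t1: center (3/7, 1/14), radius 1/63; t2: center (1/2, 0), radius 1/84; t3: center (-1/2, -1/2), radius 1/7


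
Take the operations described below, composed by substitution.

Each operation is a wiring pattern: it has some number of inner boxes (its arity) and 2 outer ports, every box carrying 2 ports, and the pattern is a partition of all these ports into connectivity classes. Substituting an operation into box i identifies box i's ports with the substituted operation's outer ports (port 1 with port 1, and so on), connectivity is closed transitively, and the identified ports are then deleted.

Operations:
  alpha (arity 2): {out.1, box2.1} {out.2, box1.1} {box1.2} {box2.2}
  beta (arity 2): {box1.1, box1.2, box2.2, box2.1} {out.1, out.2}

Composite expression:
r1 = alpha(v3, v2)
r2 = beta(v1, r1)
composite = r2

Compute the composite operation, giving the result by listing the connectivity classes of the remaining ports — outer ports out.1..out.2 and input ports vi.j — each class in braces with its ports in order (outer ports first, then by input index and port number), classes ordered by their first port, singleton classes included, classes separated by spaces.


{out.1, out.2} {v1.1, v1.2, v2.1, v3.1} {v2.2} {v3.2}

Two ports join when wires chain via beta-identified ports.
after alpha, the pattern on (v3, v2) reads {out.1, v2.1} {out.2, v3.1} {v2.2} {v3.2} (out.j = its outer ports)
after beta, the pattern on (v1, v3, v2) reads {out.1, out.2} {v1.1, v1.2, v2.1, v3.1} {v2.2} {v3.2} (out.j = its outer ports)


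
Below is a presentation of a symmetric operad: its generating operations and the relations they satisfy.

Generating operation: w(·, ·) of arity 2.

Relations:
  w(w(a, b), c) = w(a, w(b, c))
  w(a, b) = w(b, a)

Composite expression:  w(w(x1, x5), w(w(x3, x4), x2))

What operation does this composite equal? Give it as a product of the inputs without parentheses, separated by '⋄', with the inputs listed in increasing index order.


x1 ⋄ x2 ⋄ x3 ⋄ x4 ⋄ x5

Reordering under w is free, so list the x-inputs canonically.
w(x1, x5) linearizes to x1 ⋄ x5
w(x3, x4) linearizes to x3 ⋄ x4
w(w(x3, x4), x2) linearizes to x3 ⋄ x4 ⋄ x2
w(w(x1, x5), w(w(x3, x4), x2)) linearizes to x1 ⋄ x5 ⋄ x3 ⋄ x4 ⋄ x2
sorting the factors by input index: x1 ⋄ x2 ⋄ x3 ⋄ x4 ⋄ x5


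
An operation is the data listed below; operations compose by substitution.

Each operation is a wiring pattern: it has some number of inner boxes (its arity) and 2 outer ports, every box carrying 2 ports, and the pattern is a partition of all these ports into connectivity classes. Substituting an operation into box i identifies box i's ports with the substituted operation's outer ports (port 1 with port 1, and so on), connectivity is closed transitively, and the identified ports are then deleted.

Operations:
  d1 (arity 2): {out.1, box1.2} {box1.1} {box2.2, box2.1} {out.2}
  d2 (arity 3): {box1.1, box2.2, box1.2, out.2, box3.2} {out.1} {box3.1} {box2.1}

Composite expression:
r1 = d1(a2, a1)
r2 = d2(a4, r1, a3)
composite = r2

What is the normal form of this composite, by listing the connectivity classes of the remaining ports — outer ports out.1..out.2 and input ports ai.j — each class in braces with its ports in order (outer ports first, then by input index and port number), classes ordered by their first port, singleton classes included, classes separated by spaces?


{out.1} {out.2, a3.2, a4.1, a4.2} {a1.1, a1.2} {a2.1} {a2.2} {a3.1}

Connectivity passes through glued d2-boundaries; trace each wire chain.
through d1, on inputs (a2, a1): {out.1, a2.2} {out.2} {a1.1, a1.2} {a2.1} (out.j = stage outer ports)
through d2, on inputs (a4, a2, a1, a3): {out.1} {out.2, a3.2, a4.1, a4.2} {a1.1, a1.2} {a2.1} {a2.2} {a3.1} (out.j = stage outer ports)


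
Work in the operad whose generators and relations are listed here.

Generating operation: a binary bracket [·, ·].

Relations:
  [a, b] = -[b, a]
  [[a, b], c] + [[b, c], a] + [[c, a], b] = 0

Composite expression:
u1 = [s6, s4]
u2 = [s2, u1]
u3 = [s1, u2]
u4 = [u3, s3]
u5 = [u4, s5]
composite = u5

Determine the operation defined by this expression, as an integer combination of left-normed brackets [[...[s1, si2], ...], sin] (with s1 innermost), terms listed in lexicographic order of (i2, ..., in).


Expand each bracket as ab - ba; the s1-initial words give the coefficients.
Composite bracket: [[[s1, [s2, [s6, s4]]], s3], s5]
Applying ab - ba throughout gives 32 signed words (2^5 = 32).
Keep just the words that open with s1:
  s1s2s4s6s3s5 (sign -1) contributes -[[[[[s1, s2], s4], s6], s3], s5]
  s1s2s6s4s3s5 (sign +1) contributes +[[[[[s1, s2], s6], s4], s3], s5]
  s1s4s6s2s3s5 (sign +1) contributes +[[[[[s1, s4], s6], s2], s3], s5]
  s1s6s4s2s3s5 (sign -1) contributes -[[[[[s1, s6], s4], s2], s3], s5]

-[[[[[s1, s2], s4], s6], s3], s5] + [[[[[s1, s2], s6], s4], s3], s5] + [[[[[s1, s4], s6], s2], s3], s5] - [[[[[s1, s6], s4], s2], s3], s5]


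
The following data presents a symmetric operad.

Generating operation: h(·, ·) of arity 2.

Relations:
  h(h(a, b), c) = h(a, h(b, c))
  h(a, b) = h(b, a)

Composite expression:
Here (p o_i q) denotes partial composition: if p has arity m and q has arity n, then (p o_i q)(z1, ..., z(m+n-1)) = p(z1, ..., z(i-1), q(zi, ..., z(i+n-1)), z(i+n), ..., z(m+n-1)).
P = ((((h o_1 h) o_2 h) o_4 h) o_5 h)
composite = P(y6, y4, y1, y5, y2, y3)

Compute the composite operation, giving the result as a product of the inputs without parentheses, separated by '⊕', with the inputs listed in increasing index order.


y1 ⊕ y2 ⊕ y3 ⊕ y4 ⊕ y5 ⊕ y6

Both nesting and order wash out for h; what remains is which y's occur.
h(y4, y1) flattens to y4 ⊕ y1
h(y6, h(y4, y1)) flattens to y6 ⊕ y4 ⊕ y1
h(y2, y3) flattens to y2 ⊕ y3
h(y5, h(y2, y3)) flattens to y5 ⊕ y2 ⊕ y3
h(h(y6, h(y4, y1)), h(y5, h(y2, y3))) flattens to y6 ⊕ y4 ⊕ y1 ⊕ y5 ⊕ y2 ⊕ y3
sorting the factors by input index: y1 ⊕ y2 ⊕ y3 ⊕ y4 ⊕ y5 ⊕ y6


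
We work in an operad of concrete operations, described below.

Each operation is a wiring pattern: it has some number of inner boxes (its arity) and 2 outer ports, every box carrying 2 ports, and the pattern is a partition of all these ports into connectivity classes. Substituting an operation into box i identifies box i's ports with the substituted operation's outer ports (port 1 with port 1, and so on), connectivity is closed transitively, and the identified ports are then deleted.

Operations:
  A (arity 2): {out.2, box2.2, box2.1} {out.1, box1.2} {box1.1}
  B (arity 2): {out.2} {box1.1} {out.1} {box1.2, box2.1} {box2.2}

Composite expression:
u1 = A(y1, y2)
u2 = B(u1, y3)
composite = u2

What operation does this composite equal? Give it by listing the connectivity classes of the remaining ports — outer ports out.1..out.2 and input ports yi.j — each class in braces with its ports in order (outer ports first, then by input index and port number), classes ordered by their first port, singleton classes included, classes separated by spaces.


{out.1} {out.2} {y1.1} {y1.2} {y2.1, y2.2, y3.1} {y3.2}

After gluing at B, chains via deleted ports link the y-ports.
stage A: inputs (y1, y2), connectivity {out.1, y1.2} {out.2, y2.1, y2.2} {y1.1}, out.j its boundary
stage B: inputs (y1, y2, y3), connectivity {out.1} {out.2} {y1.1} {y1.2} {y2.1, y2.2, y3.1} {y3.2}, out.j its boundary
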